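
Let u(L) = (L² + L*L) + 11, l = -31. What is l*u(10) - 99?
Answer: -6640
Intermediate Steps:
u(L) = 11 + 2*L² (u(L) = (L² + L²) + 11 = 2*L² + 11 = 11 + 2*L²)
l*u(10) - 99 = -31*(11 + 2*10²) - 99 = -31*(11 + 2*100) - 99 = -31*(11 + 200) - 99 = -31*211 - 99 = -6541 - 99 = -6640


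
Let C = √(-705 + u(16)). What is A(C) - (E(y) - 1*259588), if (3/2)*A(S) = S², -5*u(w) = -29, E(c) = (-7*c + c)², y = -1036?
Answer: -575693012/15 ≈ -3.8380e+7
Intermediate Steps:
E(c) = 36*c² (E(c) = (-6*c)² = 36*c²)
u(w) = 29/5 (u(w) = -⅕*(-29) = 29/5)
C = 2*I*√4370/5 (C = √(-705 + 29/5) = √(-3496/5) = 2*I*√4370/5 ≈ 26.442*I)
A(S) = 2*S²/3
A(C) - (E(y) - 1*259588) = 2*(2*I*√4370/5)²/3 - (36*(-1036)² - 1*259588) = (⅔)*(-3496/5) - (36*1073296 - 259588) = -6992/15 - (38638656 - 259588) = -6992/15 - 1*38379068 = -6992/15 - 38379068 = -575693012/15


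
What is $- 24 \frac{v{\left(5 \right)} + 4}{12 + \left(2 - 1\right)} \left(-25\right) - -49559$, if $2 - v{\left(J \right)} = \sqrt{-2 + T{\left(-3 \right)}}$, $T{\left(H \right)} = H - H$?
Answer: $\frac{647867}{13} - \frac{600 i \sqrt{2}}{13} \approx 49836.0 - 65.271 i$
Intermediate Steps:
$T{\left(H \right)} = 0$
$v{\left(J \right)} = 2 - i \sqrt{2}$ ($v{\left(J \right)} = 2 - \sqrt{-2 + 0} = 2 - \sqrt{-2} = 2 - i \sqrt{2}$)
$- 24 \frac{v{\left(5 \right)} + 4}{12 + \left(2 - 1\right)} \left(-25\right) - -49559 = - 24 \frac{\left(2 - i \sqrt{2}\right) + 4}{12 + \left(2 - 1\right)} \left(-25\right) - -49559 = - 24 \frac{6 - i \sqrt{2}}{12 + \left(2 - 1\right)} \left(-25\right) + 49559 = - 24 \frac{6 - i \sqrt{2}}{12 + 1} \left(-25\right) + 49559 = - 24 \frac{6 - i \sqrt{2}}{13} \left(-25\right) + 49559 = - 24 \left(6 - i \sqrt{2}\right) \frac{1}{13} \left(-25\right) + 49559 = - 24 \left(\frac{6}{13} - \frac{i \sqrt{2}}{13}\right) \left(-25\right) + 49559 = \left(- \frac{144}{13} + \frac{24 i \sqrt{2}}{13}\right) \left(-25\right) + 49559 = \left(\frac{3600}{13} - \frac{600 i \sqrt{2}}{13}\right) + 49559 = \frac{647867}{13} - \frac{600 i \sqrt{2}}{13}$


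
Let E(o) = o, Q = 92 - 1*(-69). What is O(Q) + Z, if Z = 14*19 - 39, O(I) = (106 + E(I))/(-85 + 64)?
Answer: 1500/7 ≈ 214.29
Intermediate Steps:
Q = 161 (Q = 92 + 69 = 161)
O(I) = -106/21 - I/21 (O(I) = (106 + I)/(-85 + 64) = (106 + I)/(-21) = (106 + I)*(-1/21) = -106/21 - I/21)
Z = 227 (Z = 266 - 39 = 227)
O(Q) + Z = (-106/21 - 1/21*161) + 227 = (-106/21 - 23/3) + 227 = -89/7 + 227 = 1500/7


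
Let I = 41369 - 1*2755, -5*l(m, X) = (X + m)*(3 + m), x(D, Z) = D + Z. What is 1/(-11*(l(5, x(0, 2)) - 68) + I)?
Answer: 5/197426 ≈ 2.5326e-5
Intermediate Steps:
l(m, X) = -(3 + m)*(X + m)/5 (l(m, X) = -(X + m)*(3 + m)/5 = -(3 + m)*(X + m)/5)
I = 38614 (I = 41369 - 2755 = 38614)
1/(-11*(l(5, x(0, 2)) - 68) + I) = 1/(-11*((-3*(0 + 2)/5 - 3/5*5 - 1/5*5**2 - 1/5*(0 + 2)*5) - 68) + 38614) = 1/(-11*((-3/5*2 - 3 - 1/5*25 - 1/5*2*5) - 68) + 38614) = 1/(-11*((-6/5 - 3 - 5 - 2) - 68) + 38614) = 1/(-11*(-56/5 - 68) + 38614) = 1/(-11*(-396/5) + 38614) = 1/(4356/5 + 38614) = 1/(197426/5) = 5/197426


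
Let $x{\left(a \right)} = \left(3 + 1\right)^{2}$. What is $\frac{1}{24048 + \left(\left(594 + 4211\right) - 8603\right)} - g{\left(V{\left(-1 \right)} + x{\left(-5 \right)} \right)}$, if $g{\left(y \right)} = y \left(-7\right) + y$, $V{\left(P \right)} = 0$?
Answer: $\frac{1944001}{20250} \approx 96.0$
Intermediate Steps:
$x{\left(a \right)} = 16$ ($x{\left(a \right)} = 4^{2} = 16$)
$g{\left(y \right)} = - 6 y$ ($g{\left(y \right)} = - 7 y + y = - 6 y$)
$\frac{1}{24048 + \left(\left(594 + 4211\right) - 8603\right)} - g{\left(V{\left(-1 \right)} + x{\left(-5 \right)} \right)} = \frac{1}{24048 + \left(\left(594 + 4211\right) - 8603\right)} - - 6 \left(0 + 16\right) = \frac{1}{24048 + \left(4805 - 8603\right)} - \left(-6\right) 16 = \frac{1}{24048 - 3798} - -96 = \frac{1}{20250} + 96 = \frac{1944001}{20250}$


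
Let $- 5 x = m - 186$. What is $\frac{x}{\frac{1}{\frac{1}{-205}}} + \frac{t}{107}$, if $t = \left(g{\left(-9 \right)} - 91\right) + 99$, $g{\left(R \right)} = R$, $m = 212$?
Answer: $\frac{1757}{109675} \approx 0.01602$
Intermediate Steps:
$t = -1$ ($t = \left(-9 - 91\right) + 99 = -100 + 99 = -1$)
$x = - \frac{26}{5}$ ($x = - \frac{212 - 186}{5} = \left(- \frac{1}{5}\right) 26 = - \frac{26}{5} \approx -5.2$)
$\frac{x}{\frac{1}{\frac{1}{-205}}} + \frac{t}{107} = - \frac{26}{5 \frac{1}{\frac{1}{-205}}} - \frac{1}{107} = - \frac{26}{5 \frac{1}{- \frac{1}{205}}} - \frac{1}{107} = - \frac{26}{5 \left(-205\right)} - \frac{1}{107} = \left(- \frac{26}{5}\right) \left(- \frac{1}{205}\right) - \frac{1}{107} = \frac{26}{1025} - \frac{1}{107} = \frac{1757}{109675}$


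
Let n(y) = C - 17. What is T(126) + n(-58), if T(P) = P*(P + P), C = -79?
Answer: 31656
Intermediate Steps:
n(y) = -96 (n(y) = -79 - 17 = -96)
T(P) = 2*P² (T(P) = P*(2*P) = 2*P²)
T(126) + n(-58) = 2*126² - 96 = 2*15876 - 96 = 31752 - 96 = 31656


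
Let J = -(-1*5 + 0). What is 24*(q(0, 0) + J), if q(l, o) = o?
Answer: 120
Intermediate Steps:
J = 5 (J = -(-5 + 0) = -1*(-5) = 5)
24*(q(0, 0) + J) = 24*(0 + 5) = 24*5 = 120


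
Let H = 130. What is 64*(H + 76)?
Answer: 13184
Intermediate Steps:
64*(H + 76) = 64*(130 + 76) = 64*206 = 13184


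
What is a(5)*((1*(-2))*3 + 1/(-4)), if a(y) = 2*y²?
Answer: -625/2 ≈ -312.50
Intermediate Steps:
a(5)*((1*(-2))*3 + 1/(-4)) = (2*5²)*((1*(-2))*3 + 1/(-4)) = (2*25)*(-2*3 - ¼) = 50*(-6 - ¼) = 50*(-25/4) = -625/2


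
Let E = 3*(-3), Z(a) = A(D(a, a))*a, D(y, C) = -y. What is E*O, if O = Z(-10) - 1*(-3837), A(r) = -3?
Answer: -34803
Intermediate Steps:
Z(a) = -3*a
O = 3867 (O = -3*(-10) - 1*(-3837) = 30 + 3837 = 3867)
E = -9
E*O = -9*3867 = -34803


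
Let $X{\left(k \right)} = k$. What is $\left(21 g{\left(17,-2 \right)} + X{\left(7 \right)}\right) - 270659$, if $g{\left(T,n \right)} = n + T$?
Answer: $-270337$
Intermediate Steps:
$g{\left(T,n \right)} = T + n$
$\left(21 g{\left(17,-2 \right)} + X{\left(7 \right)}\right) - 270659 = \left(21 \left(17 - 2\right) + 7\right) - 270659 = \left(21 \cdot 15 + 7\right) - 270659 = \left(315 + 7\right) - 270659 = 322 - 270659 = -270337$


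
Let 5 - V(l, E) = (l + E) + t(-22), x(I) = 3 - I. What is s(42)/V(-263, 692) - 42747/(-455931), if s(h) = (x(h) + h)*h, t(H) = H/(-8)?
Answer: -17424455/86474913 ≈ -0.20150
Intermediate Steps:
t(H) = -H/8 (t(H) = H*(-⅛) = -H/8)
V(l, E) = 9/4 - E - l (V(l, E) = 5 - ((l + E) - ⅛*(-22)) = 5 - ((E + l) + 11/4) = 5 - (11/4 + E + l) = 5 + (-11/4 - E - l) = 9/4 - E - l)
s(h) = 3*h (s(h) = ((3 - h) + h)*h = 3*h)
s(42)/V(-263, 692) - 42747/(-455931) = (3*42)/(9/4 - 1*692 - 1*(-263)) - 42747/(-455931) = 126/(9/4 - 692 + 263) - 42747*(-1/455931) = 126/(-1707/4) + 14249/151977 = 126*(-4/1707) + 14249/151977 = -168/569 + 14249/151977 = -17424455/86474913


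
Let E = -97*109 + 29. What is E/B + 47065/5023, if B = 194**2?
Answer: 429593957/47261407 ≈ 9.0897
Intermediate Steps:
B = 37636
E = -10544 (E = -10573 + 29 = -10544)
E/B + 47065/5023 = -10544/37636 + 47065/5023 = -10544*1/37636 + 47065*(1/5023) = -2636/9409 + 47065/5023 = 429593957/47261407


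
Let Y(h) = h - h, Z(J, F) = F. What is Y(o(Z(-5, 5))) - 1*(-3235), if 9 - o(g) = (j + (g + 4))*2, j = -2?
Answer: 3235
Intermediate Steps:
o(g) = 5 - 2*g (o(g) = 9 - (-2 + (g + 4))*2 = 9 - (-2 + (4 + g))*2 = 9 - (2 + g)*2 = 9 - (4 + 2*g) = 9 + (-4 - 2*g) = 5 - 2*g)
Y(h) = 0
Y(o(Z(-5, 5))) - 1*(-3235) = 0 - 1*(-3235) = 0 + 3235 = 3235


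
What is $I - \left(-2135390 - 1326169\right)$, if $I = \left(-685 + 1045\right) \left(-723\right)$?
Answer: $3201279$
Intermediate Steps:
$I = -260280$ ($I = 360 \left(-723\right) = -260280$)
$I - \left(-2135390 - 1326169\right) = -260280 - \left(-2135390 - 1326169\right) = -260280 - -3461559 = -260280 + 3461559 = 3201279$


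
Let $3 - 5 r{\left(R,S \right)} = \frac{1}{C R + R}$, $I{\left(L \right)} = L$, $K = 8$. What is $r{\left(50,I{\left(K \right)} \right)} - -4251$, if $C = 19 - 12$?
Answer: $\frac{8503199}{2000} \approx 4251.6$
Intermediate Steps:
$C = 7$
$r{\left(R,S \right)} = \frac{3}{5} - \frac{1}{40 R}$ ($r{\left(R,S \right)} = \frac{3}{5} - \frac{1}{5 \left(7 R + R\right)} = \frac{3}{5} - \frac{1}{5 \cdot 8 R} = \frac{3}{5} - \frac{\frac{1}{8} \frac{1}{R}}{5} = \frac{3}{5} - \frac{1}{40 R}$)
$r{\left(50,I{\left(K \right)} \right)} - -4251 = \frac{-1 + 24 \cdot 50}{40 \cdot 50} - -4251 = \frac{1}{40} \cdot \frac{1}{50} \left(-1 + 1200\right) + 4251 = \frac{1}{40} \cdot \frac{1}{50} \cdot 1199 + 4251 = \frac{1199}{2000} + 4251 = \frac{8503199}{2000}$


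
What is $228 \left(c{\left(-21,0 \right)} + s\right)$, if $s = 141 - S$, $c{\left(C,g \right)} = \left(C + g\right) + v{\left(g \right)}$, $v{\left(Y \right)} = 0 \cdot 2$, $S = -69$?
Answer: $43092$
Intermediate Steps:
$v{\left(Y \right)} = 0$
$c{\left(C,g \right)} = C + g$ ($c{\left(C,g \right)} = \left(C + g\right) + 0 = C + g$)
$s = 210$ ($s = 141 - -69 = 141 + 69 = 210$)
$228 \left(c{\left(-21,0 \right)} + s\right) = 228 \left(\left(-21 + 0\right) + 210\right) = 228 \left(-21 + 210\right) = 228 \cdot 189 = 43092$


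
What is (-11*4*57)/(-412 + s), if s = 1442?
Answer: -1254/515 ≈ -2.4350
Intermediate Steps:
(-11*4*57)/(-412 + s) = (-11*4*57)/(-412 + 1442) = -44*57/1030 = -2508*1/1030 = -1254/515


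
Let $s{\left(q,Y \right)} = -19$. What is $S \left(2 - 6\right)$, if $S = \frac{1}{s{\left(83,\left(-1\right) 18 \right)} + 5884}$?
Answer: $- \frac{4}{5865} \approx -0.00068201$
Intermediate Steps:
$S = \frac{1}{5865}$ ($S = \frac{1}{-19 + 5884} = \frac{1}{5865} \approx 0.0001705$)
$S \left(2 - 6\right) = \frac{2 - 6}{5865} = \frac{1}{5865} \left(-4\right) = - \frac{4}{5865}$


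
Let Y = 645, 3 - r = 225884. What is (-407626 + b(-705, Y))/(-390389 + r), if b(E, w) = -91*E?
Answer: 343471/616270 ≈ 0.55734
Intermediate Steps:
r = -225881 (r = 3 - 1*225884 = 3 - 225884 = -225881)
(-407626 + b(-705, Y))/(-390389 + r) = (-407626 - 91*(-705))/(-390389 - 225881) = (-407626 + 64155)/(-616270) = -343471*(-1/616270) = 343471/616270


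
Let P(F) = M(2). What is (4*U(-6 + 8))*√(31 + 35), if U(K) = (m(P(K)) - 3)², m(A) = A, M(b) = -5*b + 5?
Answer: 256*√66 ≈ 2079.8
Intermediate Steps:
M(b) = 5 - 5*b
P(F) = -5 (P(F) = 5 - 5*2 = 5 - 10 = -5)
U(K) = 64 (U(K) = (-5 - 3)² = (-8)² = 64)
(4*U(-6 + 8))*√(31 + 35) = (4*64)*√(31 + 35) = 256*√66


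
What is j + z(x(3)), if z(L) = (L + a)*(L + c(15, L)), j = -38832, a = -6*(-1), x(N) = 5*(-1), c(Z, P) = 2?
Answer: -38835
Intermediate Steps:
x(N) = -5
a = 6
z(L) = (2 + L)*(6 + L) (z(L) = (L + 6)*(L + 2) = (6 + L)*(2 + L) = (2 + L)*(6 + L))
j + z(x(3)) = -38832 + (12 + (-5)² + 8*(-5)) = -38832 + (12 + 25 - 40) = -38832 - 3 = -38835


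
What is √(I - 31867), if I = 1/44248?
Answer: 3*I*√1733109369770/22124 ≈ 178.51*I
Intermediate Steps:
I = 1/44248 ≈ 2.2600e-5
√(I - 31867) = √(1/44248 - 31867) = √(-1410051015/44248) = 3*I*√1733109369770/22124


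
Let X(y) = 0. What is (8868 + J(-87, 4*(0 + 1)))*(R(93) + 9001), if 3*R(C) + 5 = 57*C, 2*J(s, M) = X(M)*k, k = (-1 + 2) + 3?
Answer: 95475844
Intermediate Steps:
k = 4 (k = 1 + 3 = 4)
J(s, M) = 0 (J(s, M) = (0*4)/2 = (½)*0 = 0)
R(C) = -5/3 + 19*C (R(C) = -5/3 + (57*C)/3 = -5/3 + 19*C)
(8868 + J(-87, 4*(0 + 1)))*(R(93) + 9001) = (8868 + 0)*((-5/3 + 19*93) + 9001) = 8868*((-5/3 + 1767) + 9001) = 8868*(5296/3 + 9001) = 8868*(32299/3) = 95475844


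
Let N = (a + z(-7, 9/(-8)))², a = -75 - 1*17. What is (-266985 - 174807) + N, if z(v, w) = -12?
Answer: -430976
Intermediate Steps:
a = -92 (a = -75 - 17 = -92)
N = 10816 (N = (-92 - 12)² = (-104)² = 10816)
(-266985 - 174807) + N = (-266985 - 174807) + 10816 = -441792 + 10816 = -430976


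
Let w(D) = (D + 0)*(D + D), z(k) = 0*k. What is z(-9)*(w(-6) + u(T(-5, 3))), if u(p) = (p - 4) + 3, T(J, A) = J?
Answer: 0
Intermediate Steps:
z(k) = 0
u(p) = -1 + p (u(p) = (-4 + p) + 3 = -1 + p)
w(D) = 2*D**2 (w(D) = D*(2*D) = 2*D**2)
z(-9)*(w(-6) + u(T(-5, 3))) = 0*(2*(-6)**2 + (-1 - 5)) = 0*(2*36 - 6) = 0*(72 - 6) = 0*66 = 0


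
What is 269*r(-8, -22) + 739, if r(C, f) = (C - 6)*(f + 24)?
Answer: -6793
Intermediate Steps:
r(C, f) = (-6 + C)*(24 + f)
269*r(-8, -22) + 739 = 269*(-144 - 6*(-22) + 24*(-8) - 8*(-22)) + 739 = 269*(-144 + 132 - 192 + 176) + 739 = 269*(-28) + 739 = -7532 + 739 = -6793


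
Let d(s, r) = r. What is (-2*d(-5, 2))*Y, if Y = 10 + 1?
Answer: -44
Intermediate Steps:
Y = 11
(-2*d(-5, 2))*Y = -2*2*11 = -4*11 = -44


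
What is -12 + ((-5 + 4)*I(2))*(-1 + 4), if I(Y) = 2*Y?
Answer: -24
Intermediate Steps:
-12 + ((-5 + 4)*I(2))*(-1 + 4) = -12 + ((-5 + 4)*(2*2))*(-1 + 4) = -12 - 1*4*3 = -12 - 4*3 = -12 - 12 = -24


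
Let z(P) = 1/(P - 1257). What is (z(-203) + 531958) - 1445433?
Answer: -1333673501/1460 ≈ -9.1348e+5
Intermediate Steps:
z(P) = 1/(-1257 + P)
(z(-203) + 531958) - 1445433 = (1/(-1257 - 203) + 531958) - 1445433 = (1/(-1460) + 531958) - 1445433 = (-1/1460 + 531958) - 1445433 = 776658679/1460 - 1445433 = -1333673501/1460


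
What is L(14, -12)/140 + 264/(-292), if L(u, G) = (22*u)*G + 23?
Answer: -277369/10220 ≈ -27.140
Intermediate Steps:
L(u, G) = 23 + 22*G*u (L(u, G) = 22*G*u + 23 = 23 + 22*G*u)
L(14, -12)/140 + 264/(-292) = (23 + 22*(-12)*14)/140 + 264/(-292) = (23 - 3696)*(1/140) + 264*(-1/292) = -3673*1/140 - 66/73 = -3673/140 - 66/73 = -277369/10220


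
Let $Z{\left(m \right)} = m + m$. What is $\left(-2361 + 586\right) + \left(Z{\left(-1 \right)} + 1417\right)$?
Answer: $-360$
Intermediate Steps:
$Z{\left(m \right)} = 2 m$
$\left(-2361 + 586\right) + \left(Z{\left(-1 \right)} + 1417\right) = \left(-2361 + 586\right) + \left(2 \left(-1\right) + 1417\right) = -1775 + \left(-2 + 1417\right) = -1775 + 1415 = -360$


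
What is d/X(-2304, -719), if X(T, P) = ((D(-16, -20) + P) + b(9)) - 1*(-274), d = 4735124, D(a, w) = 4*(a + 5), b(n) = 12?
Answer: -4735124/477 ≈ -9926.9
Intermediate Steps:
D(a, w) = 20 + 4*a (D(a, w) = 4*(5 + a) = 20 + 4*a)
X(T, P) = 242 + P (X(T, P) = (((20 + 4*(-16)) + P) + 12) - 1*(-274) = (((20 - 64) + P) + 12) + 274 = ((-44 + P) + 12) + 274 = (-32 + P) + 274 = 242 + P)
d/X(-2304, -719) = 4735124/(242 - 719) = 4735124/(-477) = 4735124*(-1/477) = -4735124/477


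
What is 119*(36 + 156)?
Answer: 22848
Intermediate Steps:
119*(36 + 156) = 119*192 = 22848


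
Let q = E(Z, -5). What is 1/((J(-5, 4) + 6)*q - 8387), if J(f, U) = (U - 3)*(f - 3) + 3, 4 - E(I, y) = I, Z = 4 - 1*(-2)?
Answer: -1/8389 ≈ -0.00011920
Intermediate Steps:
Z = 6 (Z = 4 + 2 = 6)
E(I, y) = 4 - I
q = -2 (q = 4 - 1*6 = 4 - 6 = -2)
J(f, U) = 3 + (-3 + U)*(-3 + f) (J(f, U) = (-3 + U)*(-3 + f) + 3 = 3 + (-3 + U)*(-3 + f))
1/((J(-5, 4) + 6)*q - 8387) = 1/(((12 - 3*4 - 3*(-5) + 4*(-5)) + 6)*(-2) - 8387) = 1/(((12 - 12 + 15 - 20) + 6)*(-2) - 8387) = 1/((-5 + 6)*(-2) - 8387) = 1/(1*(-2) - 8387) = 1/(-2 - 8387) = 1/(-8389) = -1/8389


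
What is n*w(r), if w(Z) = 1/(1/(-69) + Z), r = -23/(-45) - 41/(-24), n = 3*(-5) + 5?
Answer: -82800/18257 ≈ -4.5352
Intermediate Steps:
n = -10 (n = -15 + 5 = -10)
r = 799/360 (r = -23*(-1/45) - 41*(-1/24) = 23/45 + 41/24 = 799/360 ≈ 2.2194)
w(Z) = 1/(-1/69 + Z)
n*w(r) = -690/(-1 + 69*(799/360)) = -690/(-1 + 18377/120) = -690/18257/120 = -690*120/18257 = -10*8280/18257 = -82800/18257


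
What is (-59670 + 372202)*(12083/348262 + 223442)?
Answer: 12160052856761942/174131 ≈ 6.9833e+10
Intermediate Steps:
(-59670 + 372202)*(12083/348262 + 223442) = 312532*(12083*(1/348262) + 223442) = 312532*(12083/348262 + 223442) = 312532*(77816369887/348262) = 12160052856761942/174131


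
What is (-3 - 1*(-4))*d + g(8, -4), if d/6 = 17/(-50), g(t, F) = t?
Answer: 149/25 ≈ 5.9600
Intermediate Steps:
d = -51/25 (d = 6*(17/(-50)) = 6*(17*(-1/50)) = 6*(-17/50) = -51/25 ≈ -2.0400)
(-3 - 1*(-4))*d + g(8, -4) = (-3 - 1*(-4))*(-51/25) + 8 = (-3 + 4)*(-51/25) + 8 = 1*(-51/25) + 8 = -51/25 + 8 = 149/25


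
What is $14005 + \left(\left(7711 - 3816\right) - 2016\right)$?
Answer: $15884$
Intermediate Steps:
$14005 + \left(\left(7711 - 3816\right) - 2016\right) = 14005 + \left(3895 - 2016\right) = 14005 + 1879 = 15884$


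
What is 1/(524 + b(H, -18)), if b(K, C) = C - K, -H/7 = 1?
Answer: 1/513 ≈ 0.0019493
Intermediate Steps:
H = -7 (H = -7*1 = -7)
1/(524 + b(H, -18)) = 1/(524 + (-18 - 1*(-7))) = 1/(524 + (-18 + 7)) = 1/(524 - 11) = 1/513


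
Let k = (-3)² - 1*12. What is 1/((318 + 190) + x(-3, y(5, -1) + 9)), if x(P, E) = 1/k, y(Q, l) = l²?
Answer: 3/1523 ≈ 0.0019698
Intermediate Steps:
k = -3 (k = 9 - 12 = -3)
x(P, E) = -⅓ (x(P, E) = 1/(-3) = -⅓)
1/((318 + 190) + x(-3, y(5, -1) + 9)) = 1/((318 + 190) - ⅓) = 1/(508 - ⅓) = 1/(1523/3) = 3/1523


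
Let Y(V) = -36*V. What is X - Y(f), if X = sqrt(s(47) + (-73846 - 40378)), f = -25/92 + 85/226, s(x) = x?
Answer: 9765/2599 + I*sqrt(114177) ≈ 3.7572 + 337.9*I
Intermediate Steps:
f = 1085/10396 (f = -25*1/92 + 85*(1/226) = -25/92 + 85/226 = 1085/10396 ≈ 0.10437)
X = I*sqrt(114177) (X = sqrt(47 + (-73846 - 40378)) = sqrt(47 - 114224) = sqrt(-114177) = I*sqrt(114177) ≈ 337.9*I)
X - Y(f) = I*sqrt(114177) - (-36)*1085/10396 = I*sqrt(114177) - 1*(-9765/2599) = I*sqrt(114177) + 9765/2599 = 9765/2599 + I*sqrt(114177)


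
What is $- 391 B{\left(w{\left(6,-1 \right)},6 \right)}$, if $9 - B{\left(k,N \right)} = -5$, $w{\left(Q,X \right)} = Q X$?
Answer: $-5474$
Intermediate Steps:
$B{\left(k,N \right)} = 14$ ($B{\left(k,N \right)} = 9 - -5 = 9 + 5 = 14$)
$- 391 B{\left(w{\left(6,-1 \right)},6 \right)} = \left(-391\right) 14 = -5474$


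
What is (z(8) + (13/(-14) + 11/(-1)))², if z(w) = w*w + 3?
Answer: 594441/196 ≈ 3032.9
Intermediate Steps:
z(w) = 3 + w² (z(w) = w² + 3 = 3 + w²)
(z(8) + (13/(-14) + 11/(-1)))² = ((3 + 8²) + (13/(-14) + 11/(-1)))² = ((3 + 64) + (13*(-1/14) + 11*(-1)))² = (67 + (-13/14 - 11))² = (67 - 167/14)² = (771/14)² = 594441/196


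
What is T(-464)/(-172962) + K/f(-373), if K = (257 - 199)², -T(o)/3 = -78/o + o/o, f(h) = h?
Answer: -44995847909/4989146544 ≈ -9.0188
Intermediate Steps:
T(o) = -3 + 234/o (T(o) = -3*(-78/o + o/o) = -3*(-78/o + 1) = -3*(1 - 78/o) = -3 + 234/o)
K = 3364 (K = 58² = 3364)
T(-464)/(-172962) + K/f(-373) = (-3 + 234/(-464))/(-172962) + 3364/(-373) = (-3 + 234*(-1/464))*(-1/172962) + 3364*(-1/373) = (-3 - 117/232)*(-1/172962) - 3364/373 = -813/232*(-1/172962) - 3364/373 = 271/13375728 - 3364/373 = -44995847909/4989146544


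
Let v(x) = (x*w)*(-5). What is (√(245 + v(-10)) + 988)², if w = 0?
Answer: 976389 + 13832*√5 ≈ 1.0073e+6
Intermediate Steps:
v(x) = 0 (v(x) = (x*0)*(-5) = 0*(-5) = 0)
(√(245 + v(-10)) + 988)² = (√(245 + 0) + 988)² = (√245 + 988)² = (7*√5 + 988)² = (988 + 7*√5)²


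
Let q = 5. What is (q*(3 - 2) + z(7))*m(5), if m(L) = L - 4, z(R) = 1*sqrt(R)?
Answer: 5 + sqrt(7) ≈ 7.6458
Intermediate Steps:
z(R) = sqrt(R)
m(L) = -4 + L
(q*(3 - 2) + z(7))*m(5) = (5*(3 - 2) + sqrt(7))*(-4 + 5) = (5*1 + sqrt(7))*1 = (5 + sqrt(7))*1 = 5 + sqrt(7)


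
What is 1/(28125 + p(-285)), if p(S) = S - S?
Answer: 1/28125 ≈ 3.5556e-5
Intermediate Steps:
p(S) = 0
1/(28125 + p(-285)) = 1/(28125 + 0) = 1/28125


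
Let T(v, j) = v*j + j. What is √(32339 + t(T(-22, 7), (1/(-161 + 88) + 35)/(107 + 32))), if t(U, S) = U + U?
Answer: √32045 ≈ 179.01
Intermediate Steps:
T(v, j) = j + j*v (T(v, j) = j*v + j = j + j*v)
t(U, S) = 2*U
√(32339 + t(T(-22, 7), (1/(-161 + 88) + 35)/(107 + 32))) = √(32339 + 2*(7*(1 - 22))) = √(32339 + 2*(7*(-21))) = √(32339 + 2*(-147)) = √(32339 - 294) = √32045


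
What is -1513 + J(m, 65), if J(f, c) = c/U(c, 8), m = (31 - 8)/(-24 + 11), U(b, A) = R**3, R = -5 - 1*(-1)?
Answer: -96897/64 ≈ -1514.0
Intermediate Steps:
R = -4 (R = -5 + 1 = -4)
U(b, A) = -64 (U(b, A) = (-4)**3 = -64)
m = -23/13 (m = 23/(-13) = 23*(-1/13) = -23/13 ≈ -1.7692)
J(f, c) = -c/64 (J(f, c) = c/(-64) = c*(-1/64) = -c/64)
-1513 + J(m, 65) = -1513 - 1/64*65 = -1513 - 65/64 = -96897/64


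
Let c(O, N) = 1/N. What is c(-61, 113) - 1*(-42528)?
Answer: 4805665/113 ≈ 42528.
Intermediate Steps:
c(-61, 113) - 1*(-42528) = 1/113 - 1*(-42528) = 1/113 + 42528 = 4805665/113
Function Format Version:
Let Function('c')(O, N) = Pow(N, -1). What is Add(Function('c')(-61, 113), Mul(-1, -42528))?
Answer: Rational(4805665, 113) ≈ 42528.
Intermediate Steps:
Add(Function('c')(-61, 113), Mul(-1, -42528)) = Add(Pow(113, -1), Mul(-1, -42528)) = Add(Rational(1, 113), 42528) = Rational(4805665, 113)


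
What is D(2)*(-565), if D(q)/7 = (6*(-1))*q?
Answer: 47460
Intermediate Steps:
D(q) = -42*q (D(q) = 7*((6*(-1))*q) = 7*(-6*q) = -42*q)
D(2)*(-565) = -42*2*(-565) = -84*(-565) = 47460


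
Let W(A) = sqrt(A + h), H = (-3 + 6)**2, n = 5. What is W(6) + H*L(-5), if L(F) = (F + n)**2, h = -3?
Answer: sqrt(3) ≈ 1.7320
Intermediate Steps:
L(F) = (5 + F)**2 (L(F) = (F + 5)**2 = (5 + F)**2)
H = 9 (H = 3**2 = 9)
W(A) = sqrt(-3 + A) (W(A) = sqrt(A - 3) = sqrt(-3 + A))
W(6) + H*L(-5) = sqrt(-3 + 6) + 9*(5 - 5)**2 = sqrt(3) + 9*0**2 = sqrt(3) + 9*0 = sqrt(3) + 0 = sqrt(3)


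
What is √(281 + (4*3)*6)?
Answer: √353 ≈ 18.788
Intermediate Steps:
√(281 + (4*3)*6) = √(281 + 12*6) = √(281 + 72) = √353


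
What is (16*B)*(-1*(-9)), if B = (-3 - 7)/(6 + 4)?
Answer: -144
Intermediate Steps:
B = -1 (B = -10/10 = -10*1/10 = -1)
(16*B)*(-1*(-9)) = (16*(-1))*(-1*(-9)) = -16*9 = -144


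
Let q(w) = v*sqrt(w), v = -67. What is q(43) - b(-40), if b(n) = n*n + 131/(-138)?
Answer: -220669/138 - 67*sqrt(43) ≈ -2038.4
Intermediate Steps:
q(w) = -67*sqrt(w)
b(n) = -131/138 + n**2 (b(n) = n**2 + 131*(-1/138) = n**2 - 131/138 = -131/138 + n**2)
q(43) - b(-40) = -67*sqrt(43) - (-131/138 + (-40)**2) = -67*sqrt(43) - (-131/138 + 1600) = -67*sqrt(43) - 1*220669/138 = -67*sqrt(43) - 220669/138 = -220669/138 - 67*sqrt(43)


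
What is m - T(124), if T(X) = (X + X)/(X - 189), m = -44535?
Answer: -2894527/65 ≈ -44531.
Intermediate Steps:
T(X) = 2*X/(-189 + X) (T(X) = (2*X)/(-189 + X) = 2*X/(-189 + X))
m - T(124) = -44535 - 2*124/(-189 + 124) = -44535 - 2*124/(-65) = -44535 - 2*124*(-1)/65 = -44535 - 1*(-248/65) = -44535 + 248/65 = -2894527/65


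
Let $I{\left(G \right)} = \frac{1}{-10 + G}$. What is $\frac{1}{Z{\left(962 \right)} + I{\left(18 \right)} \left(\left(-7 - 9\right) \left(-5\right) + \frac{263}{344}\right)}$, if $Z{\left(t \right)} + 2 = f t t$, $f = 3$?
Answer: $\frac{2752}{7640487943} \approx 3.6019 \cdot 10^{-7}$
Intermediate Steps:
$Z{\left(t \right)} = -2 + 3 t^{2}$ ($Z{\left(t \right)} = -2 + 3 t t = -2 + 3 t^{2}$)
$\frac{1}{Z{\left(962 \right)} + I{\left(18 \right)} \left(\left(-7 - 9\right) \left(-5\right) + \frac{263}{344}\right)} = \frac{1}{\left(-2 + 3 \cdot 962^{2}\right) + \frac{\left(-7 - 9\right) \left(-5\right) + \frac{263}{344}}{-10 + 18}} = \frac{1}{\left(-2 + 3 \cdot 925444\right) + \frac{\left(-16\right) \left(-5\right) + 263 \cdot \frac{1}{344}}{8}} = \frac{1}{\left(-2 + 2776332\right) + \frac{80 + \frac{263}{344}}{8}} = \frac{1}{2776330 + \frac{1}{8} \cdot \frac{27783}{344}} = \frac{1}{2776330 + \frac{27783}{2752}} = \frac{1}{\frac{7640487943}{2752}} = \frac{2752}{7640487943}$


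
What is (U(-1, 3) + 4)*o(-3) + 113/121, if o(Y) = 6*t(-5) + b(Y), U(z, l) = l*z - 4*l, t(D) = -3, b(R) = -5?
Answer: 30726/121 ≈ 253.93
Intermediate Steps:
U(z, l) = -4*l + l*z
o(Y) = -23 (o(Y) = 6*(-3) - 5 = -18 - 5 = -23)
(U(-1, 3) + 4)*o(-3) + 113/121 = (3*(-4 - 1) + 4)*(-23) + 113/121 = (3*(-5) + 4)*(-23) + 113*(1/121) = (-15 + 4)*(-23) + 113/121 = -11*(-23) + 113/121 = 253 + 113/121 = 30726/121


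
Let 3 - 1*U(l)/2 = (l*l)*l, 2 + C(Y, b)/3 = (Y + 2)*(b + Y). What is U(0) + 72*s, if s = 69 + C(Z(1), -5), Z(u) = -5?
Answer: 11022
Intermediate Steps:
C(Y, b) = -6 + 3*(2 + Y)*(Y + b) (C(Y, b) = -6 + 3*((Y + 2)*(b + Y)) = -6 + 3*((2 + Y)*(Y + b)) = -6 + 3*(2 + Y)*(Y + b))
U(l) = 6 - 2*l³ (U(l) = 6 - 2*l*l*l = 6 - 2*l²*l = 6 - 2*l³)
s = 153 (s = 69 + (-6 + 3*(-5)² + 6*(-5) + 6*(-5) + 3*(-5)*(-5)) = 69 + (-6 + 3*25 - 30 - 30 + 75) = 69 + (-6 + 75 - 30 - 30 + 75) = 69 + 84 = 153)
U(0) + 72*s = (6 - 2*0³) + 72*153 = (6 - 2*0) + 11016 = (6 + 0) + 11016 = 6 + 11016 = 11022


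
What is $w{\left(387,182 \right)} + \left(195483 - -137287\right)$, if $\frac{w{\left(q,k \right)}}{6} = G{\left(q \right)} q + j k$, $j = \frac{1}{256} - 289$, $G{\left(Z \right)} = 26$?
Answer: $\frac{4963729}{64} \approx 77558.0$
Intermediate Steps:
$j = - \frac{73983}{256}$ ($j = \frac{1}{256} - 289 = - \frac{73983}{256} \approx -289.0$)
$w{\left(q,k \right)} = 156 q - \frac{221949 k}{128}$ ($w{\left(q,k \right)} = 6 \left(26 q - \frac{73983 k}{256}\right) = 156 q - \frac{221949 k}{128}$)
$w{\left(387,182 \right)} + \left(195483 - -137287\right) = \left(156 \cdot 387 - \frac{20197359}{64}\right) + \left(195483 - -137287\right) = \left(60372 - \frac{20197359}{64}\right) + \left(195483 + 137287\right) = - \frac{16333551}{64} + 332770 = \frac{4963729}{64}$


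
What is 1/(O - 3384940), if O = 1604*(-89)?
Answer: -1/3527696 ≈ -2.8347e-7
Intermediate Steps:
O = -142756
1/(O - 3384940) = 1/(-142756 - 3384940) = 1/(-3527696) = -1/3527696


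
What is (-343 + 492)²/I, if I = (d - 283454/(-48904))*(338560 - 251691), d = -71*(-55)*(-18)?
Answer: -542858852/149292138505757 ≈ -3.6362e-6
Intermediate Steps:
d = -70290 (d = 3905*(-18) = -70290)
I = -149292138505757/24452 (I = (-70290 - 283454/(-48904))*(338560 - 251691) = (-70290 - 283454*(-1/48904))*86869 = (-70290 + 141727/24452)*86869 = -1718589353/24452*86869 = -149292138505757/24452 ≈ -6.1055e+9)
(-343 + 492)²/I = (-343 + 492)²/(-149292138505757/24452) = 149²*(-24452/149292138505757) = 22201*(-24452/149292138505757) = -542858852/149292138505757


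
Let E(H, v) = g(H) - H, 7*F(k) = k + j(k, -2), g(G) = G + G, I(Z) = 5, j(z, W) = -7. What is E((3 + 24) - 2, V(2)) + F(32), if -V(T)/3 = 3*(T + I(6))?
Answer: 200/7 ≈ 28.571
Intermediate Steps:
g(G) = 2*G
F(k) = -1 + k/7 (F(k) = (k - 7)/7 = (-7 + k)/7 = -1 + k/7)
V(T) = -45 - 9*T (V(T) = -9*(T + 5) = -9*(5 + T) = -3*(15 + 3*T) = -45 - 9*T)
E(H, v) = H (E(H, v) = 2*H - H = H)
E((3 + 24) - 2, V(2)) + F(32) = ((3 + 24) - 2) + (-1 + (⅐)*32) = (27 - 2) + (-1 + 32/7) = 25 + 25/7 = 200/7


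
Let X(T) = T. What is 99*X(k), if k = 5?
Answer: 495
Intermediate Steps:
99*X(k) = 99*5 = 495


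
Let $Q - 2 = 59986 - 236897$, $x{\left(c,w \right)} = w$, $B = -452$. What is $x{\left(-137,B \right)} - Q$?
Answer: $176457$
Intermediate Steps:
$Q = -176909$ ($Q = 2 + \left(59986 - 236897\right) = 2 - 176911 = -176909$)
$x{\left(-137,B \right)} - Q = -452 - -176909 = -452 + 176909 = 176457$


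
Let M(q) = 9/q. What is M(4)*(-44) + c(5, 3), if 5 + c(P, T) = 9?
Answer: -95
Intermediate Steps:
c(P, T) = 4 (c(P, T) = -5 + 9 = 4)
M(4)*(-44) + c(5, 3) = (9/4)*(-44) + 4 = -99 + 4 = -95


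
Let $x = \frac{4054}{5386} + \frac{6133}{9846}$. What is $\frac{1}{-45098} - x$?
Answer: $- \frac{411232865839}{298946501811} \approx -1.3756$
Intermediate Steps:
$x = \frac{36474011}{26515278}$ ($x = 4054 \cdot \frac{1}{5386} + 6133 \cdot \frac{1}{9846} = \frac{2027}{2693} + \frac{6133}{9846} = \frac{36474011}{26515278} \approx 1.3756$)
$\frac{1}{-45098} - x = \frac{1}{-45098} - \frac{36474011}{26515278} = - \frac{1}{45098} - \frac{36474011}{26515278} = - \frac{411232865839}{298946501811}$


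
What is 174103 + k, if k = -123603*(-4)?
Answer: 668515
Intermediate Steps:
k = 494412
174103 + k = 174103 + 494412 = 668515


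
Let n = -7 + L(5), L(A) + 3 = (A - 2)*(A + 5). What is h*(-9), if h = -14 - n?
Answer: 306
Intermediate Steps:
L(A) = -3 + (-2 + A)*(5 + A) (L(A) = -3 + (A - 2)*(A + 5) = -3 + (-2 + A)*(5 + A))
n = 20 (n = -7 + (-13 + 5² + 3*5) = -7 + (-13 + 25 + 15) = -7 + 27 = 20)
h = -34 (h = -14 - 1*20 = -14 - 20 = -34)
h*(-9) = -34*(-9) = 306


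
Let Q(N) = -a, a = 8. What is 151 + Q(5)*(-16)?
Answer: 279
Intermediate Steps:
Q(N) = -8 (Q(N) = -1*8 = -8)
151 + Q(5)*(-16) = 151 - 8*(-16) = 151 + 128 = 279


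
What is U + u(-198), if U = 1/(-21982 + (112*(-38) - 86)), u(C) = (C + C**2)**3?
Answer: 1562234165354373983/26324 ≈ 5.9346e+13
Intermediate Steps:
U = -1/26324 (U = 1/(-21982 + (-4256 - 86)) = 1/(-21982 - 4342) = 1/(-26324) = -1/26324 ≈ -3.7988e-5)
U + u(-198) = -1/26324 + (-198)**3*(1 - 198)**3 = -1/26324 - 7762392*(-197)**3 = -1/26324 - 7762392*(-7645373) = -1/26324 + 59346382212216 = 1562234165354373983/26324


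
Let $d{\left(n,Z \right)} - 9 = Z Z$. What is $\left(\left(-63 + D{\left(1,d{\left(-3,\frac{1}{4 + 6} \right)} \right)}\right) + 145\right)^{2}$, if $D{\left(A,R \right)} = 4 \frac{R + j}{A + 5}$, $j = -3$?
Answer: $\frac{166435801}{22500} \approx 7397.1$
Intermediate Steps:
$d{\left(n,Z \right)} = 9 + Z^{2}$ ($d{\left(n,Z \right)} = 9 + Z Z = 9 + Z^{2}$)
$D{\left(A,R \right)} = \frac{4 \left(-3 + R\right)}{5 + A}$ ($D{\left(A,R \right)} = 4 \frac{R - 3}{A + 5} = 4 \frac{-3 + R}{5 + A} = \frac{4 \left(-3 + R\right)}{5 + A}$)
$\left(\left(-63 + D{\left(1,d{\left(-3,\frac{1}{4 + 6} \right)} \right)}\right) + 145\right)^{2} = \left(\left(-63 + \frac{4 \left(-3 + \left(9 + \left(\frac{1}{4 + 6}\right)^{2}\right)\right)}{5 + 1}\right) + 145\right)^{2} = \left(\left(-63 + \frac{4 \left(-3 + \left(9 + \left(\frac{1}{10}\right)^{2}\right)\right)}{6}\right) + 145\right)^{2} = \left(\left(-63 + 4 \cdot \frac{1}{6} \left(-3 + \left(9 + \left(\frac{1}{10}\right)^{2}\right)\right)\right) + 145\right)^{2} = \left(\left(-63 + 4 \cdot \frac{1}{6} \left(-3 + \left(9 + \frac{1}{100}\right)\right)\right) + 145\right)^{2} = \left(\left(-63 + 4 \cdot \frac{1}{6} \left(-3 + \frac{901}{100}\right)\right) + 145\right)^{2} = \left(\left(-63 + 4 \cdot \frac{1}{6} \cdot \frac{601}{100}\right) + 145\right)^{2} = \left(\left(-63 + \frac{601}{150}\right) + 145\right)^{2} = \left(- \frac{8849}{150} + 145\right)^{2} = \left(\frac{12901}{150}\right)^{2} = \frac{166435801}{22500}$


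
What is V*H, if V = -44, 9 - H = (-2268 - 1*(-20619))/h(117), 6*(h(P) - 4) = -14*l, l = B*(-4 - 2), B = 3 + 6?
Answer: 377982/65 ≈ 5815.1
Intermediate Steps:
B = 9
l = -54 (l = 9*(-4 - 2) = 9*(-6) = -54)
h(P) = 130 (h(P) = 4 + (-14*(-54))/6 = 4 + (1/6)*756 = 4 + 126 = 130)
H = -17181/130 (H = 9 - (-2268 - 1*(-20619))/130 = 9 - (-2268 + 20619)/130 = 9 - 18351/130 = -17181/130 ≈ -132.16)
V*H = -44*(-17181/130) = 377982/65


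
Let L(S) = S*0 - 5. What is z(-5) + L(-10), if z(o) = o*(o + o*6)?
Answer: 170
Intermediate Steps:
z(o) = 7*o**2 (z(o) = o*(o + 6*o) = o*(7*o) = 7*o**2)
L(S) = -5 (L(S) = 0 - 5 = -5)
z(-5) + L(-10) = 7*(-5)**2 - 5 = 7*25 - 5 = 175 - 5 = 170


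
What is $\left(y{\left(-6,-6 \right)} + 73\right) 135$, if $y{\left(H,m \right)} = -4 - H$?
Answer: $10125$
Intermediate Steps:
$\left(y{\left(-6,-6 \right)} + 73\right) 135 = \left(\left(-4 - -6\right) + 73\right) 135 = \left(\left(-4 + 6\right) + 73\right) 135 = \left(2 + 73\right) 135 = 75 \cdot 135 = 10125$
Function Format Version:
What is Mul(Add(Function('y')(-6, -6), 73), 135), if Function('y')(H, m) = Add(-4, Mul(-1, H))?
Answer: 10125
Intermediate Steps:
Mul(Add(Function('y')(-6, -6), 73), 135) = Mul(Add(Add(-4, Mul(-1, -6)), 73), 135) = Mul(Add(Add(-4, 6), 73), 135) = Mul(Add(2, 73), 135) = Mul(75, 135) = 10125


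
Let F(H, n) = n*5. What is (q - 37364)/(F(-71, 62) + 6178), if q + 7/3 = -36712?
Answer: -222235/19464 ≈ -11.418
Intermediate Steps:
F(H, n) = 5*n
q = -110143/3 (q = -7/3 - 36712 = -110143/3 ≈ -36714.)
(q - 37364)/(F(-71, 62) + 6178) = (-110143/3 - 37364)/(5*62 + 6178) = -222235/(3*(310 + 6178)) = -222235/3/6488 = -222235/3*1/6488 = -222235/19464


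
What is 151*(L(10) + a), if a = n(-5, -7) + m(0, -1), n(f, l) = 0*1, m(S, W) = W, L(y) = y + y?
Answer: 2869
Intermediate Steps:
L(y) = 2*y
n(f, l) = 0
a = -1 (a = 0 - 1 = -1)
151*(L(10) + a) = 151*(2*10 - 1) = 151*(20 - 1) = 151*19 = 2869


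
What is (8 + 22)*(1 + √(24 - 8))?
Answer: 150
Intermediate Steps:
(8 + 22)*(1 + √(24 - 8)) = 30*(1 + √16) = 30*(1 + 4) = 30*5 = 150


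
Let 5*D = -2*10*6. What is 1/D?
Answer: -1/24 ≈ -0.041667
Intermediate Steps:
D = -24 (D = (-2*10*6)/5 = (-20*6)/5 = (1/5)*(-120) = -24)
1/D = 1/(-24) = -1/24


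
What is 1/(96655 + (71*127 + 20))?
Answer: 1/105692 ≈ 9.4615e-6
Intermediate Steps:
1/(96655 + (71*127 + 20)) = 1/(96655 + (9017 + 20)) = 1/(96655 + 9037) = 1/105692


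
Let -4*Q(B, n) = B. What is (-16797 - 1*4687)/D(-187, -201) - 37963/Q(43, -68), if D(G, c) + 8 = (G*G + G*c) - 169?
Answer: 10989972096/3112297 ≈ 3531.1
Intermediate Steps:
Q(B, n) = -B/4
D(G, c) = -177 + G² + G*c (D(G, c) = -8 + ((G*G + G*c) - 169) = -8 + ((G² + G*c) - 169) = -8 + (-169 + G² + G*c) = -177 + G² + G*c)
(-16797 - 1*4687)/D(-187, -201) - 37963/Q(43, -68) = (-16797 - 1*4687)/(-177 + (-187)² - 187*(-201)) - 37963/((-¼*43)) = (-16797 - 4687)/(-177 + 34969 + 37587) - 37963/(-43/4) = -21484/72379 - 37963*(-4/43) = -21484*1/72379 + 151852/43 = -21484/72379 + 151852/43 = 10989972096/3112297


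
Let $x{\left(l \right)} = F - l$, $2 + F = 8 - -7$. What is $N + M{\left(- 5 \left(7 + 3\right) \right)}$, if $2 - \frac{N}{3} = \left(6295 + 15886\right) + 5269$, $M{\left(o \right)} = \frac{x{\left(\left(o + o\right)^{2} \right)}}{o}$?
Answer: $- \frac{4107213}{50} \approx -82144.0$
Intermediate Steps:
$F = 13$ ($F = -2 + \left(8 - -7\right) = -2 + \left(8 + 7\right) = -2 + 15 = 13$)
$x{\left(l \right)} = 13 - l$
$M{\left(o \right)} = \frac{13 - 4 o^{2}}{o}$ ($M{\left(o \right)} = \frac{13 - \left(o + o\right)^{2}}{o} = \frac{13 - \left(2 o\right)^{2}}{o} = \frac{13 - 4 o^{2}}{o}$)
$N = -82344$ ($N = 6 - 3 \left(\left(6295 + 15886\right) + 5269\right) = 6 - 3 \left(22181 + 5269\right) = 6 - 82350 = -82344$)
$N + M{\left(- 5 \left(7 + 3\right) \right)} = -82344 - \left(- 13 \left(- \frac{1}{5 \left(7 + 3\right)}\right) + 4 \left(-5\right) \left(7 + 3\right)\right) = -82344 - \left(\frac{13}{50} + 4 \left(-5\right) 10\right) = -82344 + \left(\left(-4\right) \left(-50\right) + \frac{13}{-50}\right) = -82344 + \left(200 + 13 \left(- \frac{1}{50}\right)\right) = -82344 + \left(200 - \frac{13}{50}\right) = -82344 + \frac{9987}{50} = - \frac{4107213}{50}$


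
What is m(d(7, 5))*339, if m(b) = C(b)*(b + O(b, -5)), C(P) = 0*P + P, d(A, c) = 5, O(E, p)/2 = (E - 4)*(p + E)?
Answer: 8475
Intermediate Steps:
O(E, p) = 2*(-4 + E)*(E + p) (O(E, p) = 2*((E - 4)*(p + E)) = 2*((-4 + E)*(E + p)) = 2*(-4 + E)*(E + p))
C(P) = P (C(P) = 0 + P = P)
m(b) = b*(40 - 17*b + 2*b²) (m(b) = b*(b + (-8*b - 8*(-5) + 2*b² + 2*b*(-5))) = b*(b + (-8*b + 40 + 2*b² - 10*b)) = b*(b + (40 - 18*b + 2*b²)) = b*(40 - 17*b + 2*b²))
m(d(7, 5))*339 = (5*(40 - 17*5 + 2*5²))*339 = (5*(40 - 85 + 2*25))*339 = (5*(40 - 85 + 50))*339 = (5*5)*339 = 25*339 = 8475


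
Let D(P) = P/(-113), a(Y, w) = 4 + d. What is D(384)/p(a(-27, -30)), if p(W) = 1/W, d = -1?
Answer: -1152/113 ≈ -10.195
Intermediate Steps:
a(Y, w) = 3 (a(Y, w) = 4 - 1 = 3)
D(P) = -P/113 (D(P) = P*(-1/113) = -P/113)
D(384)/p(a(-27, -30)) = (-1/113*384)/(1/3) = -384/(113*1/3) = -384/113*3 = -1152/113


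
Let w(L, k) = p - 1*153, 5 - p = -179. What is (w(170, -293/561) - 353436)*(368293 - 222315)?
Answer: -51589355090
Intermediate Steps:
p = 184 (p = 5 - 1*(-179) = 5 + 179 = 184)
w(L, k) = 31 (w(L, k) = 184 - 1*153 = 184 - 153 = 31)
(w(170, -293/561) - 353436)*(368293 - 222315) = (31 - 353436)*(368293 - 222315) = -353405*145978 = -51589355090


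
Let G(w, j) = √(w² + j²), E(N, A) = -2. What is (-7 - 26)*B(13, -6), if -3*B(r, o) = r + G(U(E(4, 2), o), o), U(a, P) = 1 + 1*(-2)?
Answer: 143 + 11*√37 ≈ 209.91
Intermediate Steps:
U(a, P) = -1 (U(a, P) = 1 - 2 = -1)
G(w, j) = √(j² + w²)
B(r, o) = -r/3 - √(1 + o²)/3 (B(r, o) = -(r + √(o² + (-1)²))/3 = -(r + √(o² + 1))/3 = -(r + √(1 + o²))/3 = -r/3 - √(1 + o²)/3)
(-7 - 26)*B(13, -6) = (-7 - 26)*(-⅓*13 - √(1 + (-6)²)/3) = -33*(-13/3 - √(1 + 36)/3) = -33*(-13/3 - √37/3) = 143 + 11*√37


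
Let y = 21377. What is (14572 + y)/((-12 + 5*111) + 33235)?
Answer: 35949/33778 ≈ 1.0643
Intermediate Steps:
(14572 + y)/((-12 + 5*111) + 33235) = (14572 + 21377)/((-12 + 5*111) + 33235) = 35949/((-12 + 555) + 33235) = 35949/(543 + 33235) = 35949/33778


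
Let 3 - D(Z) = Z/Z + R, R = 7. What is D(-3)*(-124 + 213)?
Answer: -445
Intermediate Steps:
D(Z) = -5 (D(Z) = 3 - (Z/Z + 7) = 3 - (1 + 7) = 3 - 1*8 = 3 - 8 = -5)
D(-3)*(-124 + 213) = -5*(-124 + 213) = -5*89 = -445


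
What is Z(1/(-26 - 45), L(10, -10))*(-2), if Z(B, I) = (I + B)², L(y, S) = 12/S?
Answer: -371522/126025 ≈ -2.9480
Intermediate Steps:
Z(B, I) = (B + I)²
Z(1/(-26 - 45), L(10, -10))*(-2) = (1/(-26 - 45) + 12/(-10))²*(-2) = (1/(-71) + 12*(-⅒))²*(-2) = (-1/71 - 6/5)²*(-2) = (-431/355)²*(-2) = (185761/126025)*(-2) = -371522/126025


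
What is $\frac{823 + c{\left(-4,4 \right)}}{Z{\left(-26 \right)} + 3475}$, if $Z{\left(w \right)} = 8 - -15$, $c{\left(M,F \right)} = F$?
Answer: $\frac{827}{3498} \approx 0.23642$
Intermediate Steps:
$Z{\left(w \right)} = 23$ ($Z{\left(w \right)} = 8 + 15 = 23$)
$\frac{823 + c{\left(-4,4 \right)}}{Z{\left(-26 \right)} + 3475} = \frac{823 + 4}{23 + 3475} = \frac{827}{3498}$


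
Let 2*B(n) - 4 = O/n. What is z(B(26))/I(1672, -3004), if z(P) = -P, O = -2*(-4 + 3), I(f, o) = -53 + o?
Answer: 53/79482 ≈ 0.00066682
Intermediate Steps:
O = 2 (O = -2*(-1) = 2)
B(n) = 2 + 1/n (B(n) = 2 + (2/n)/2 = 2 + 1/n)
z(B(26))/I(1672, -3004) = (-(2 + 1/26))/(-53 - 3004) = -(2 + 1/26)/(-3057) = -1*53/26*(-1/3057) = -53/26*(-1/3057) = 53/79482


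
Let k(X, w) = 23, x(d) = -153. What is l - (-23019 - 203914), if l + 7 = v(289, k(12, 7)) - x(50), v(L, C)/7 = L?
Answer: 229102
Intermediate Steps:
v(L, C) = 7*L
l = 2169 (l = -7 + (7*289 - 1*(-153)) = -7 + (2023 + 153) = -7 + 2176 = 2169)
l - (-23019 - 203914) = 2169 - (-23019 - 203914) = 2169 - 1*(-226933) = 2169 + 226933 = 229102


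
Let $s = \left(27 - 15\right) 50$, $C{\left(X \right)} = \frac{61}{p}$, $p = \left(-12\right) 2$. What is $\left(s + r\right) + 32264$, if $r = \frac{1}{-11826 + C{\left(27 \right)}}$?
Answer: $\frac{9329596616}{283885} \approx 32864.0$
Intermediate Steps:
$p = -24$
$C{\left(X \right)} = - \frac{61}{24}$ ($C{\left(X \right)} = \frac{61}{-24} = 61 \left(- \frac{1}{24}\right) = - \frac{61}{24}$)
$r = - \frac{24}{283885}$ ($r = \frac{1}{-11826 - \frac{61}{24}} = \frac{1}{- \frac{283885}{24}} = - \frac{24}{283885} \approx -8.4541 \cdot 10^{-5}$)
$s = 600$ ($s = 12 \cdot 50 = 600$)
$\left(s + r\right) + 32264 = \left(600 - \frac{24}{283885}\right) + 32264 = \frac{170330976}{283885} + 32264 = \frac{9329596616}{283885}$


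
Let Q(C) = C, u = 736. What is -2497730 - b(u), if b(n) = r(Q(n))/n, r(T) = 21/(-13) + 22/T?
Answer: -8794567267935/3521024 ≈ -2.4977e+6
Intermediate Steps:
r(T) = -21/13 + 22/T (r(T) = 21*(-1/13) + 22/T = -21/13 + 22/T)
b(n) = (-21/13 + 22/n)/n
-2497730 - b(u) = -2497730 - (286 - 21*736)/(13*736²) = -2497730 - (286 - 15456)/(13*541696) = -2497730 - (-15170)/(13*541696) = -2497730 - 1*(-7585/3521024) = -2497730 + 7585/3521024 = -8794567267935/3521024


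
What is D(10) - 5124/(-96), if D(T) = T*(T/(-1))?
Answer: -373/8 ≈ -46.625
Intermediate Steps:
D(T) = -T**2 (D(T) = T*(T*(-1)) = T*(-T) = -T**2)
D(10) - 5124/(-96) = -1*10**2 - 5124/(-96) = -1*100 - 5124*(-1)/96 = -100 - 84*(-61/96) = -100 + 427/8 = -373/8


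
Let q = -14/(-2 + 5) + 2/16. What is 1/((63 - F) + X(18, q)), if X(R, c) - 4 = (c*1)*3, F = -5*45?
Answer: 8/2227 ≈ 0.0035923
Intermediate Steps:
q = -109/24 (q = -14/3 + 2*(1/16) = -14*1/3 + 1/8 = -14/3 + 1/8 = -109/24 ≈ -4.5417)
F = -225
X(R, c) = 4 + 3*c (X(R, c) = 4 + (c*1)*3 = 4 + c*3 = 4 + 3*c)
1/((63 - F) + X(18, q)) = 1/((63 - 1*(-225)) + (4 + 3*(-109/24))) = 1/((63 + 225) + (4 - 109/8)) = 1/(288 - 77/8) = 1/(2227/8) = 8/2227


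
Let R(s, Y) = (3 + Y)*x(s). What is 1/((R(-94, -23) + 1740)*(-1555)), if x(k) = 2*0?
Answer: -1/2705700 ≈ -3.6959e-7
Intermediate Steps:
x(k) = 0
R(s, Y) = 0 (R(s, Y) = (3 + Y)*0 = 0)
1/((R(-94, -23) + 1740)*(-1555)) = 1/((0 + 1740)*(-1555)) = -1/1555/1740 = (1/1740)*(-1/1555) = -1/2705700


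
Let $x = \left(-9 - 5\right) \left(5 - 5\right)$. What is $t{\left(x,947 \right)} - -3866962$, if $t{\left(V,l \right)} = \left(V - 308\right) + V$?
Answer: $3866654$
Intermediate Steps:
$x = 0$ ($x = \left(-9 - 5\right) 0 = \left(-14\right) 0 = 0$)
$t{\left(V,l \right)} = -308 + 2 V$ ($t{\left(V,l \right)} = \left(-308 + V\right) + V = -308 + 2 V$)
$t{\left(x,947 \right)} - -3866962 = \left(-308 + 2 \cdot 0\right) - -3866962 = \left(-308 + 0\right) + 3866962 = -308 + 3866962 = 3866654$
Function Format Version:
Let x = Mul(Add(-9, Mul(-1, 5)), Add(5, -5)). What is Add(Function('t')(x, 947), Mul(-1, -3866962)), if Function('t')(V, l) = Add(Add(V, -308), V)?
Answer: 3866654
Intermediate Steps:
x = 0 (x = Mul(Add(-9, -5), 0) = Mul(-14, 0) = 0)
Function('t')(V, l) = Add(-308, Mul(2, V)) (Function('t')(V, l) = Add(Add(-308, V), V) = Add(-308, Mul(2, V)))
Add(Function('t')(x, 947), Mul(-1, -3866962)) = Add(Add(-308, Mul(2, 0)), Mul(-1, -3866962)) = Add(Add(-308, 0), 3866962) = Add(-308, 3866962) = 3866654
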